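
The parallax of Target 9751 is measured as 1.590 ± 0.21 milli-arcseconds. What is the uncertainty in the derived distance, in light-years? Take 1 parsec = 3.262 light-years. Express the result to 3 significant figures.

d = 1/p, so σ_d = σ_p / p².
σ_d = 0.000210 / (0.001590)² = 0.000210 / 0.0000025281 = 83.066 pc = 83.066 × 3.262 ly = 270.96 ly.

271 ly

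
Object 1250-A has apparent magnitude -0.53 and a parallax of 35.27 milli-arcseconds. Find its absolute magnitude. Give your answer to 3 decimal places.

M = -2.793

d = 1/p = 1/0.03527″ = 28.353 pc.
m − M = 5 log₁₀(28.353) − 5 = 7.2630 − 5 = 2.2630.
M = m − (m − M) = -0.53 − 2.2630 = -2.793.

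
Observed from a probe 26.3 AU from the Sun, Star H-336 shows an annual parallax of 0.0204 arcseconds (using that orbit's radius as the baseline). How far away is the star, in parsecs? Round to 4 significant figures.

1289 pc

With baseline B (in AU) and parallax p (in arcsec), d = B/p parsecs.
d = 26.3 / 0.0204 = 1289.2 pc.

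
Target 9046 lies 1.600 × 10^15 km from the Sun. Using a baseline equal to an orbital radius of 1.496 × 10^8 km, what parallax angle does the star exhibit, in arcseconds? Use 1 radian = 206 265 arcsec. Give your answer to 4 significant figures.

θ ≈ B/d = (1.496 × 10^8) / (1.600 × 10^15) = 9.3500 × 10^-8 rad.
In arcseconds: 9.3500 × 10^-8 × 206265 = 0.019286″.

0.01929 arcsec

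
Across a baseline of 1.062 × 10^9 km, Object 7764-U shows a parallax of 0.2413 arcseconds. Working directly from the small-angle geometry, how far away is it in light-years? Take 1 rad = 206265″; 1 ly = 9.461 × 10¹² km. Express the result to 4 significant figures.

95.95 ly

θ = 0.2413″ = 0.2413/206265 = 1.1699 × 10^-6 rad.
d = B/θ = (1.062 × 10^9) / (1.1699 × 10^-6) = 9.0777 × 10^14 km = (9.0777 × 10^14) / (9.461 × 10^12) ly = 95.949 ly.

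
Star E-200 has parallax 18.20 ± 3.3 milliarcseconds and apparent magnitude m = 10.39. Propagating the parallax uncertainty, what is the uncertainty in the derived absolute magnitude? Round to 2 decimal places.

M = m − 5 log₁₀ d + 5 = m + 5 log₁₀ p + 5, so ∂M/∂p = 5/(p ln 10).
σ_M = (5/ln 10) · (σ_p/p) = 2.1715 × 3.3/18.20 = 2.1715 × 0.18132 = 0.39374.

σ_M = 0.39 mag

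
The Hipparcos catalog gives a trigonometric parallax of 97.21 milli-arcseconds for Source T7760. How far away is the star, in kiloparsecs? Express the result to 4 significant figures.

0.01029 kpc

p = 97.21 milli-arcseconds = 0.09721 arcsec.
d = 1/p = 1/0.09721 = 10.287 pc.
= 0.010287 kpc.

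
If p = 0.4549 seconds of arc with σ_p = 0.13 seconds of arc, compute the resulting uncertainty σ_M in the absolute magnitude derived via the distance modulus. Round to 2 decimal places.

σ_M = 0.62 mag

M = m − 5 log₁₀ d + 5 = m + 5 log₁₀ p + 5, so ∂M/∂p = 5/(p ln 10).
σ_M = (5/ln 10) · (σ_p/p) = 2.1715 × 0.13/0.4549 = 2.1715 × 0.28578 = 0.62057.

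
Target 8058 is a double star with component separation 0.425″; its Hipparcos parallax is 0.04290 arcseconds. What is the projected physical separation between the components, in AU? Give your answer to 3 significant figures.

9.91 AU

d = 1/p = 1/0.04290″ = 23.31 pc.
At distance d (pc), an angle of θ arcsec spans θ·d AU: s = 0.425 × 23.31 = 9.9068 AU.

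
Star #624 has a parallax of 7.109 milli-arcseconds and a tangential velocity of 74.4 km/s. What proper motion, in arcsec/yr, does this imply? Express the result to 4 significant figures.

0.1116 arcsec/yr

d = 1/p = 1/0.007109″ = 140.67 pc.
μ = v_t / (4.74 d) = 74.4 / (4.74 × 140.67) = 74.4 / 666.78 = 0.11158 ″/yr.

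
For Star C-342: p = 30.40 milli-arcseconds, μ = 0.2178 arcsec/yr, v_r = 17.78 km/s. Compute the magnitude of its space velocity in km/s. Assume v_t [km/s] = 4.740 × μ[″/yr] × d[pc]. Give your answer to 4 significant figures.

38.33 km/s

d = 1/p = 1/0.03040″ = 32.895 pc.
v_t = 4.740 μ d = 4.740 × 0.2178 × 32.895 = 33.96 km/s.
v = √(v_r² + v_t²) = √(17.78² + 33.96²) = √1469.41 = 38.333 km/s.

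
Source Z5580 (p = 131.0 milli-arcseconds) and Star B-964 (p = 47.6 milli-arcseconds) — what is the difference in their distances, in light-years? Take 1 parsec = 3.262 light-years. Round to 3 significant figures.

d_A = 1/0.1310″ = 7.6336 pc; d_B = 1/0.04760″ = 21.008 pc.
|d_B − d_A| = |21.008 − 7.6336| = 13.374 pc = 13.374 × 3.262 ly = 43.626 ly.

43.6 ly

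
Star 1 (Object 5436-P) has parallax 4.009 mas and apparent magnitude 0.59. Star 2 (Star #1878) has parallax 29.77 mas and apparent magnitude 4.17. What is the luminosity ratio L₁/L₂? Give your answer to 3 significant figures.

d₁ = 1/p₁ = 1/0.004009″ = 249.44 pc; d₂ = 1/p₂ = 1/0.02977″ = 33.591 pc.
M₁ = m₁ − 5 log₁₀ d₁ + 5 = 0.59 − 11.9848 + 5 = -6.3948.
M₂ = 4.17 − 7.6311 + 5 = 1.5389.
L₁/L₂ = 10^(0.4(M₂ − M₁)) = 10^(0.4 × 7.9337) = 10^3.17348 = 1491.

L₁/L₂ = 1490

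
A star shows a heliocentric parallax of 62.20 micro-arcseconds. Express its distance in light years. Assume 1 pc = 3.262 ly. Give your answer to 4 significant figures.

p = 62.20 micro-arcseconds = 0.00006220 arcsec.
d = 1/p = 1/0.00006220 = 16077 pc.
In light-years: 16077 × 3.262 = 52443 ly.

52440 light years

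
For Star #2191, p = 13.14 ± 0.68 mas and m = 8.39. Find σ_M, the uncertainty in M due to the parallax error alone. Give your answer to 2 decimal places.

M = m − 5 log₁₀ d + 5 = m + 5 log₁₀ p + 5, so ∂M/∂p = 5/(p ln 10).
σ_M = (5/ln 10) · (σ_p/p) = 2.1715 × 0.68/13.14 = 2.1715 × 0.05175 = 0.11238.

σ_M = 0.11 mag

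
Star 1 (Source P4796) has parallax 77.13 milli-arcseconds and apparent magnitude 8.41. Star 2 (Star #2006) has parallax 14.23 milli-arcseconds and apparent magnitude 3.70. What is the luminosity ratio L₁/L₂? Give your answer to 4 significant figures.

L₁/L₂ = 0.0004446

d₁ = 1/p₁ = 1/0.07713″ = 12.965 pc; d₂ = 1/p₂ = 1/0.01423″ = 70.274 pc.
M₁ = m₁ − 5 log₁₀ d₁ + 5 = 8.41 − 5.5639 + 5 = 7.8461.
M₂ = 3.70 − 9.2340 + 5 = -0.5340.
L₁/L₂ = 10^(0.4(M₂ − M₁)) = 10^(0.4 × (-8.3801)) = 10^(-3.35204) = 0.00044459.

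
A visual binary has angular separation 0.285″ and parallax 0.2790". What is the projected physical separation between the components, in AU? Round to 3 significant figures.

d = 1/p = 1/0.2790″ = 3.5842 pc.
At distance d (pc), an angle of θ arcsec spans θ·d AU: s = 0.285 × 3.5842 = 1.0215 AU.

1.02 AU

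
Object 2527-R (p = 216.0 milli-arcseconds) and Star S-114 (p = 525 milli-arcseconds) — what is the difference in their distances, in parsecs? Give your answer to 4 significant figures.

2.725 pc

d_A = 1/0.2160″ = 4.6296 pc; d_B = 1/0.5250″ = 1.9048 pc.
|d_B − d_A| = |1.9048 − 4.6296| = 2.7248 pc.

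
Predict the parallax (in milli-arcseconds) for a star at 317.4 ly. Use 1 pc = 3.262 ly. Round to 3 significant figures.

10.3 mas

d = 317.4 ly ÷ 3.262 = 97.302 pc.
p = 1/d = 1/97.302 = 0.010277 arcsec.
= 0.010277 × 1000 = 10.277 mas.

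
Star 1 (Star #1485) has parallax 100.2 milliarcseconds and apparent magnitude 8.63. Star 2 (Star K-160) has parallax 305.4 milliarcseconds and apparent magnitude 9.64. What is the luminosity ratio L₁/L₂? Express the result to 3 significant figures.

L₁/L₂ = 23.6

d₁ = 1/p₁ = 1/0.1002″ = 9.98 pc; d₂ = 1/p₂ = 1/0.3054″ = 3.2744 pc.
M₁ = m₁ − 5 log₁₀ d₁ + 5 = 8.63 − 4.9957 + 5 = 8.6343.
M₂ = 9.64 − 2.5757 + 5 = 12.0643.
L₁/L₂ = 10^(0.4(M₂ − M₁)) = 10^(0.4 × 3.4300) = 10^1.37200 = 23.55.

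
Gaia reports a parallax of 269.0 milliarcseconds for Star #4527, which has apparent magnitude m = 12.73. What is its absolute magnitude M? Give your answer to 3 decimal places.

d = 1/p = 1/0.2690″ = 3.7175 pc.
m − M = 5 log₁₀(3.7175) − 5 = 2.8513 − 5 = -2.1487.
M = m − (m − M) = 12.73 − (-2.1487) = 14.879.

M = 14.879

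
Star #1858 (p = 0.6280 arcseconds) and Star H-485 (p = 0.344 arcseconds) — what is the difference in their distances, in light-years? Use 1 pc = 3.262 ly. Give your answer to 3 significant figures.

d_A = 1/0.6280″ = 1.5924 pc; d_B = 1/0.3440″ = 2.907 pc.
|d_B − d_A| = |2.907 − 1.5924| = 1.3146 pc = 1.3146 × 3.262 ly = 4.2882 ly.

4.29 ly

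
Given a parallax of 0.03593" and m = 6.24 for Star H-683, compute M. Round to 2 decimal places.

d = 1/p = 1/0.03593″ = 27.832 pc.
m − M = 5 log₁₀(27.832) − 5 = 7.2227 − 5 = 2.2227.
M = m − (m − M) = 6.24 − 2.2227 = 4.02.

M = 4.02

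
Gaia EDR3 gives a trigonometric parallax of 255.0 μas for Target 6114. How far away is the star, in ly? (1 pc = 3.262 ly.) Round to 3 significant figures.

p = 255.0 μas = 0.0002550 arcsec.
d = 1/p = 1/0.0002550 = 3921.6 pc.
In light-years: 3921.6 × 3.262 = 12792 ly.

12800 ly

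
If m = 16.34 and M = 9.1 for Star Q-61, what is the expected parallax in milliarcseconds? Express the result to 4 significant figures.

m − M = 16.34 − 9.1 = 7.24.
d = 10^((m−M)/5 + 1) = 10^2.448 = 280.54 pc.
p = 1/d = 1/280.54 = 0.0035646 arcsec = 3.5646 mas.

3.565 mas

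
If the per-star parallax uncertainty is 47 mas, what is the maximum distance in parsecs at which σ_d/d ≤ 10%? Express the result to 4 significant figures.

2.128 pc

σ_d/d = σ_p/p, so the condition is σ_p/p ≤ 0.10, i.e. p ≥ σ_p/0.10.
p_min = 47/0.10 = 470 mas = 0.47 arcsec.
d_max = 1/p_min = 1/0.47 = 2.1277 pc.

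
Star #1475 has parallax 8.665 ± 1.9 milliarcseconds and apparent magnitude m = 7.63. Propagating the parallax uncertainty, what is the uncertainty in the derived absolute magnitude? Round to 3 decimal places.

M = m − 5 log₁₀ d + 5 = m + 5 log₁₀ p + 5, so ∂M/∂p = 5/(p ln 10).
σ_M = (5/ln 10) · (σ_p/p) = 2.1715 × 1.9/8.665 = 2.1715 × 0.21927 = 0.47614.

σ_M = 0.476 mag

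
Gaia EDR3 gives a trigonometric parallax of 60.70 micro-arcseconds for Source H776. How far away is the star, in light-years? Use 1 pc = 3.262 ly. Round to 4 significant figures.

53740 light years

p = 60.70 micro-arcseconds = 0.00006070 arcsec.
d = 1/p = 1/0.00006070 = 16474 pc.
In light-years: 16474 × 3.262 = 53738 ly.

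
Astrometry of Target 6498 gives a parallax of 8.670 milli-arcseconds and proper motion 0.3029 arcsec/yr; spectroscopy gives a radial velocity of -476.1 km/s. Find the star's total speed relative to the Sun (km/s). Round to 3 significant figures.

504 km/s

d = 1/p = 1/0.008670″ = 115.34 pc.
v_t = 4.740 μ d = 4.740 × 0.3029 × 115.34 = 165.6 km/s.
v = √(v_r² + v_t²) = √((-476.1)² + 165.6²) = √254095 = 504.08 km/s.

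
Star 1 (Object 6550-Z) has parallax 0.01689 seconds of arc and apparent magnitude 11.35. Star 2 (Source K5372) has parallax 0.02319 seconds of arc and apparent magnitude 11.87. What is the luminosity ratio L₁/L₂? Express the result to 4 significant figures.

L₁/L₂ = 3.043

d₁ = 1/p₁ = 1/0.01689″ = 59.207 pc; d₂ = 1/p₂ = 1/0.02319″ = 43.122 pc.
M₁ = m₁ − 5 log₁₀ d₁ + 5 = 11.35 − 8.8619 + 5 = 7.4881.
M₂ = 11.87 − 8.1735 + 5 = 8.6965.
L₁/L₂ = 10^(0.4(M₂ − M₁)) = 10^(0.4 × 1.2084) = 10^0.48336 = 3.0434.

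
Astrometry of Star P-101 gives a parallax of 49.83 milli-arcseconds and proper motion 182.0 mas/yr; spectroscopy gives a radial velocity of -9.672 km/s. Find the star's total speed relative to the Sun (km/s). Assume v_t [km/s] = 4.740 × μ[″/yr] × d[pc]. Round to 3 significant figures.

19.8 km/s

d = 1/p = 1/0.04983″ = 20.068 pc.
μ = 182.0 mas/yr = 0.1820 ″/yr.
v_t = 4.740 μ d = 4.740 × 0.1820 × 20.068 = 17.312 km/s.
v = √(v_r² + v_t²) = √((-9.672)² + 17.312²) = √393.253 = 19.831 km/s.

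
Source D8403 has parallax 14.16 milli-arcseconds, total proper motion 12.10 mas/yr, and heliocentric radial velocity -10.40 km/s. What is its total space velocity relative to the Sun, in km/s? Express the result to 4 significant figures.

d = 1/p = 1/0.01416″ = 70.621 pc.
μ = 12.10 mas/yr = 0.01210 ″/yr.
v_t = 4.740 μ d = 4.740 × 0.01210 × 70.621 = 4.0504 km/s.
v = √(v_r² + v_t²) = √((-10.40)² + 4.0504²) = √124.566 = 11.161 km/s.

11.16 km/s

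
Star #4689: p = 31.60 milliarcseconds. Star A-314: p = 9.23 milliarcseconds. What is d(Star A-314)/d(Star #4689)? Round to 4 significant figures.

Since d = 1/p, d_B/d_A = p_A/p_B.
= 31.60 / 9.23 = 3.4236.

3.424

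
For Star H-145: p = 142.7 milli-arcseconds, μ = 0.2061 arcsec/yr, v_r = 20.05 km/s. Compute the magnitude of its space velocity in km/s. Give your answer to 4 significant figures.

21.19 km/s

d = 1/p = 1/0.1427″ = 7.0077 pc.
v_t = 4.740 μ d = 4.740 × 0.2061 × 7.0077 = 6.8459 km/s.
v = √(v_r² + v_t²) = √(20.05² + 6.8459²) = √448.869 = 21.187 km/s.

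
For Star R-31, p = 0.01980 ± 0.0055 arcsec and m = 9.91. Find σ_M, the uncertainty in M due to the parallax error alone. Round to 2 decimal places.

σ_M = 0.60 mag

M = m − 5 log₁₀ d + 5 = m + 5 log₁₀ p + 5, so ∂M/∂p = 5/(p ln 10).
σ_M = (5/ln 10) · (σ_p/p) = 2.1715 × 0.0055/0.01980 = 2.1715 × 0.27778 = 0.6032.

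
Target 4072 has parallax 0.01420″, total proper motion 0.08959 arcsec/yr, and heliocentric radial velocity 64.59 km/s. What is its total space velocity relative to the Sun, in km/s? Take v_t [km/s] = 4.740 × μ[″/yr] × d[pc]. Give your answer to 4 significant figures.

71.18 km/s

d = 1/p = 1/0.01420″ = 70.423 pc.
v_t = 4.740 μ d = 4.740 × 0.08959 × 70.423 = 29.906 km/s.
v = √(v_r² + v_t²) = √(64.59² + 29.906²) = √5066.24 = 71.178 km/s.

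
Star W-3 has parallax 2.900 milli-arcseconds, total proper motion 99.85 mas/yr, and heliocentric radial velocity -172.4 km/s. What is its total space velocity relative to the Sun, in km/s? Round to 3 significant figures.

d = 1/p = 1/0.002900″ = 344.83 pc.
μ = 99.85 mas/yr = 0.09985 ″/yr.
v_t = 4.740 μ d = 4.740 × 0.09985 × 344.83 = 163.2 km/s.
v = √(v_r² + v_t²) = √((-172.4)² + 163.2²) = √56356 = 237.39 km/s.

237 km/s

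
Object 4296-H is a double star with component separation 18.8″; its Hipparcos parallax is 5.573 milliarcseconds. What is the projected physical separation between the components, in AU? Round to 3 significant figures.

d = 1/p = 1/0.005573″ = 179.44 pc.
At distance d (pc), an angle of θ arcsec spans θ·d AU: s = 18.8 × 179.44 = 3373.5 AU.

3370 AU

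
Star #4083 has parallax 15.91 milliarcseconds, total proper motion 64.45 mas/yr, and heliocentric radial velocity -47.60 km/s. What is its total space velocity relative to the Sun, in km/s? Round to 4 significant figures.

51.33 km/s

d = 1/p = 1/0.01591″ = 62.854 pc.
μ = 64.45 mas/yr = 0.06445 ″/yr.
v_t = 4.740 μ d = 4.740 × 0.06445 × 62.854 = 19.201 km/s.
v = √(v_r² + v_t²) = √((-47.60)² + 19.201²) = √2634.44 = 51.327 km/s.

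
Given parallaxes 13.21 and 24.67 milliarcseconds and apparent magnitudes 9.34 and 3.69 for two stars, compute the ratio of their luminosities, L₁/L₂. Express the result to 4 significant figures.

d₁ = 1/p₁ = 1/0.01321″ = 75.7 pc; d₂ = 1/p₂ = 1/0.02467″ = 40.535 pc.
M₁ = m₁ − 5 log₁₀ d₁ + 5 = 9.34 − 9.3955 + 5 = 4.9445.
M₂ = 3.69 − 8.0392 + 5 = 0.6508.
L₁/L₂ = 10^(0.4(M₂ − M₁)) = 10^(0.4 × (-4.2937)) = 10^(-1.71748) = 0.019165.

L₁/L₂ = 0.01917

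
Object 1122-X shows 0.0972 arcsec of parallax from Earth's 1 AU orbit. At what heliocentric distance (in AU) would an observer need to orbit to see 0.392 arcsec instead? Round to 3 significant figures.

Parallax scales linearly with baseline: p ∝ B, so B = p_target / p_Earth × 1 AU.
B = 0.392 / 0.0972 = 4.0329 AU.

4.03 AU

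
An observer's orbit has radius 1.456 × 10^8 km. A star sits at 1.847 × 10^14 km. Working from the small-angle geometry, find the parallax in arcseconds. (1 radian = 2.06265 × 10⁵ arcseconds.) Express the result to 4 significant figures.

0.1626 arcsec

θ ≈ B/d = (1.456 × 10^8) / (1.847 × 10^14) = 7.8831 × 10^-7 rad.
In arcseconds: 7.8831 × 10^-7 × 206265 = 0.1626″.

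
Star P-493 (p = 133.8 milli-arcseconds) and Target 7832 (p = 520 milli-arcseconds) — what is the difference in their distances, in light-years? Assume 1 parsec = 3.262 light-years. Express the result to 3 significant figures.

18.1 ly

d_A = 1/0.1338″ = 7.4738 pc; d_B = 1/0.5200″ = 1.9231 pc.
|d_B − d_A| = |1.9231 − 7.4738| = 5.5507 pc = 5.5507 × 3.262 ly = 18.106 ly.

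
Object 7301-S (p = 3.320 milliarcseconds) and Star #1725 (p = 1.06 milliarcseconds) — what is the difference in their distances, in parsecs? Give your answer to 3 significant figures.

d_A = 1/0.003320″ = 301.2 pc; d_B = 1/0.001060″ = 943.4 pc.
|d_B − d_A| = |943.4 − 301.2| = 642.2 pc.

642 pc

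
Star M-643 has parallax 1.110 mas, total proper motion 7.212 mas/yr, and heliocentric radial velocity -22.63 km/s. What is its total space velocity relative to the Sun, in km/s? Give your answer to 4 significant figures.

d = 1/p = 1/0.001110″ = 900.9 pc.
μ = 7.212 mas/yr = 0.007212 ″/yr.
v_t = 4.740 μ d = 4.740 × 0.007212 × 900.9 = 30.797 km/s.
v = √(v_r² + v_t²) = √((-22.63)² + 30.797²) = √1460.57 = 38.217 km/s.

38.22 km/s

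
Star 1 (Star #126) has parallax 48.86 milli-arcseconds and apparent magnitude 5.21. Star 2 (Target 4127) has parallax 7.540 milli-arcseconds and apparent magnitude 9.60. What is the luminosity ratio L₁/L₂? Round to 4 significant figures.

L₁/L₂ = 1.358

d₁ = 1/p₁ = 1/0.04886″ = 20.467 pc; d₂ = 1/p₂ = 1/0.007540″ = 132.63 pc.
M₁ = m₁ − 5 log₁₀ d₁ + 5 = 5.21 − 6.5553 + 5 = 3.6547.
M₂ = 9.60 − 10.6132 + 5 = 3.9868.
L₁/L₂ = 10^(0.4(M₂ − M₁)) = 10^(0.4 × 0.3321) = 10^0.13284 = 1.3578.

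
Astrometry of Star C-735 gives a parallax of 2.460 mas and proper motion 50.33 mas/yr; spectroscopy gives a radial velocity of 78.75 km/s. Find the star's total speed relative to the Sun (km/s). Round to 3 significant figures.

d = 1/p = 1/0.002460″ = 406.5 pc.
μ = 50.33 mas/yr = 0.05033 ″/yr.
v_t = 4.740 μ d = 4.740 × 0.05033 × 406.5 = 96.976 km/s.
v = √(v_r² + v_t²) = √(78.75² + 96.976²) = √15605.9 = 124.92 km/s.

125 km/s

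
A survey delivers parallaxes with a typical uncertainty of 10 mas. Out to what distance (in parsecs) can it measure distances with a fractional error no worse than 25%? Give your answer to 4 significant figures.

σ_d/d = σ_p/p, so the condition is σ_p/p ≤ 0.25, i.e. p ≥ σ_p/0.25.
p_min = 10/0.25 = 40 mas = 0.04 arcsec.
d_max = 1/p_min = 1/0.04 = 25 pc.

25.00 pc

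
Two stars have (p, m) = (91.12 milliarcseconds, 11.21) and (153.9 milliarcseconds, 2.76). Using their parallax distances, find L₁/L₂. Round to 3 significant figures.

L₁/L₂ = 0.00119

d₁ = 1/p₁ = 1/0.09112″ = 10.975 pc; d₂ = 1/p₂ = 1/0.1539″ = 6.4977 pc.
M₁ = m₁ − 5 log₁₀ d₁ + 5 = 11.21 − 5.2020 + 5 = 11.0080.
M₂ = 2.76 − 4.0638 + 5 = 3.6962.
L₁/L₂ = 10^(0.4(M₂ − M₁)) = 10^(0.4 × (-7.3118)) = 10^(-2.92472) = 0.0011893.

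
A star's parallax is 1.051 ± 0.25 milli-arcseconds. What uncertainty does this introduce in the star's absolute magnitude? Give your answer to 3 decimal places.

M = m − 5 log₁₀ d + 5 = m + 5 log₁₀ p + 5, so ∂M/∂p = 5/(p ln 10).
σ_M = (5/ln 10) · (σ_p/p) = 2.1715 × 0.25/1.051 = 2.1715 × 0.23787 = 0.51653.

σ_M = 0.517 mag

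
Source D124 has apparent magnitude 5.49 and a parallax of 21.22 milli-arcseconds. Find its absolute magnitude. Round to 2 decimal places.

M = 2.12

d = 1/p = 1/0.02122″ = 47.125 pc.
m − M = 5 log₁₀(47.125) − 5 = 8.3663 − 5 = 3.3663.
M = m − (m − M) = 5.49 − 3.3663 = 2.12.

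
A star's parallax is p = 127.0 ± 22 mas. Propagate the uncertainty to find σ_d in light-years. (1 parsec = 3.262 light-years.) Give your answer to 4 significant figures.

d = 1/p, so σ_d = σ_p / p².
σ_d = 0.0220 / (0.1270)² = 0.0220 / 0.016129 = 1.364 pc = 1.364 × 3.262 ly = 4.4494 ly.

4.449 ly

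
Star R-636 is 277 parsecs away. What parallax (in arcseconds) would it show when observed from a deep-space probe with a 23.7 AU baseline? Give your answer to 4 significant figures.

0.08556 arcsec

p (arcsec) = B (AU) / d (pc).
p = 23.7 / 277 = 0.08556 arcsec.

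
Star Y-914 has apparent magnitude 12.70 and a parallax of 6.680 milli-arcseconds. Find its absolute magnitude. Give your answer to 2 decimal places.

M = 6.82

d = 1/p = 1/0.006680″ = 149.7 pc.
m − M = 5 log₁₀(149.7) − 5 = 10.8761 − 5 = 5.8761.
M = m − (m − M) = 12.70 − 5.8761 = 6.82.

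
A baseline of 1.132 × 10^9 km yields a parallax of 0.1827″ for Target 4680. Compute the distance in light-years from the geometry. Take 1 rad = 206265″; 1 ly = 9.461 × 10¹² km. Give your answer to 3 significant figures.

θ = 0.1827″ = 0.1827/206265 = 8.8575 × 10^-7 rad.
d = B/θ = (1.132 × 10^9) / (8.8575 × 10^-7) = 1.2780 × 10^15 km = (1.2780 × 10^15) / (9.461 × 10^12) ly = 135.08 ly.

135 ly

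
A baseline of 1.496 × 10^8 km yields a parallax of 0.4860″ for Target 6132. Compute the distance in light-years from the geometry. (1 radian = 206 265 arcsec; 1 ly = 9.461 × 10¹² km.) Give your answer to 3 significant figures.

6.71 ly

θ = 0.4860″ = 0.4860/206265 = 2.3562 × 10^-6 rad.
d = B/θ = (1.496 × 10^8) / (2.3562 × 10^-6) = 6.3492 × 10^13 km = (6.3492 × 10^13) / (9.461 × 10^12) ly = 6.7109 ly.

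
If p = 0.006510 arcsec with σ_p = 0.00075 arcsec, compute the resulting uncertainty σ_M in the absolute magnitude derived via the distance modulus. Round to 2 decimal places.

M = m − 5 log₁₀ d + 5 = m + 5 log₁₀ p + 5, so ∂M/∂p = 5/(p ln 10).
σ_M = (5/ln 10) · (σ_p/p) = 2.1715 × 0.00075/0.006510 = 2.1715 × 0.11521 = 0.25018.

σ_M = 0.25 mag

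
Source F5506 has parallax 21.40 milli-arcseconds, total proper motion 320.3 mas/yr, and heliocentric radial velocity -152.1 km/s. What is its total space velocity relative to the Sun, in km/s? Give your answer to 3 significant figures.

d = 1/p = 1/0.02140″ = 46.729 pc.
μ = 320.3 mas/yr = 0.3203 ″/yr.
v_t = 4.740 μ d = 4.740 × 0.3203 × 46.729 = 70.945 km/s.
v = √(v_r² + v_t²) = √((-152.1)² + 70.945²) = √28167.6 = 167.83 km/s.

168 km/s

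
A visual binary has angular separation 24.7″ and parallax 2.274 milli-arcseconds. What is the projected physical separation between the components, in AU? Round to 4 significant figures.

d = 1/p = 1/0.002274″ = 439.75 pc.
At distance d (pc), an angle of θ arcsec spans θ·d AU: s = 24.7 × 439.75 = 10862 AU.

10860 AU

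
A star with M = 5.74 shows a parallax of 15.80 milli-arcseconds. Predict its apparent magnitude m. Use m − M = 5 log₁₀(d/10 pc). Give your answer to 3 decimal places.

m = 9.747

d = 1/p = 1/0.01580″ = 63.291 pc.
m − M = 5 log₁₀ d − 5 = 5 log₁₀(63.291) − 5 = 9.0067 − 5 = 4.0067.
m = M + (m − M) = 5.74 + 4.0067 = 9.747.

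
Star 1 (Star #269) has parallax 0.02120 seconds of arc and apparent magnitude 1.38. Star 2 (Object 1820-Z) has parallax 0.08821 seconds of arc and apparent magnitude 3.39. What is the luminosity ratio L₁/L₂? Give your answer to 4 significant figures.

d₁ = 1/p₁ = 1/0.02120″ = 47.17 pc; d₂ = 1/p₂ = 1/0.08821″ = 11.337 pc.
M₁ = m₁ − 5 log₁₀ d₁ + 5 = 1.38 − 8.3683 + 5 = -1.9883.
M₂ = 3.39 − 5.2725 + 5 = 3.1175.
L₁/L₂ = 10^(0.4(M₂ − M₁)) = 10^(0.4 × 5.1058) = 10^2.04232 = 110.24.

L₁/L₂ = 110.2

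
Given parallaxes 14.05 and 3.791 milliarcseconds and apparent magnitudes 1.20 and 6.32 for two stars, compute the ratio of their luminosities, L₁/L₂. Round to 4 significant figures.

d₁ = 1/p₁ = 1/0.01405″ = 71.174 pc; d₂ = 1/p₂ = 1/0.003791″ = 263.78 pc.
M₁ = m₁ − 5 log₁₀ d₁ + 5 = 1.20 − 9.2616 + 5 = -3.0616.
M₂ = 6.32 − 12.1062 + 5 = -0.7862.
L₁/L₂ = 10^(0.4(M₂ − M₁)) = 10^(0.4 × 2.2754) = 10^0.91016 = 8.1313.

L₁/L₂ = 8.131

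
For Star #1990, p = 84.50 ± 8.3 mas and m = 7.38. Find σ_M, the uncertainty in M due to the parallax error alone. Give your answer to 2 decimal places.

σ_M = 0.21 mag

M = m − 5 log₁₀ d + 5 = m + 5 log₁₀ p + 5, so ∂M/∂p = 5/(p ln 10).
σ_M = (5/ln 10) · (σ_p/p) = 2.1715 × 8.3/84.50 = 2.1715 × 0.098225 = 0.2133.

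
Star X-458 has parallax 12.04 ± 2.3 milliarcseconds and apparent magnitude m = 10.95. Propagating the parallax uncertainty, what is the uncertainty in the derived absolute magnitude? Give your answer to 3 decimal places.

σ_M = 0.415 mag

M = m − 5 log₁₀ d + 5 = m + 5 log₁₀ p + 5, so ∂M/∂p = 5/(p ln 10).
σ_M = (5/ln 10) · (σ_p/p) = 2.1715 × 2.3/12.04 = 2.1715 × 0.19103 = 0.41482.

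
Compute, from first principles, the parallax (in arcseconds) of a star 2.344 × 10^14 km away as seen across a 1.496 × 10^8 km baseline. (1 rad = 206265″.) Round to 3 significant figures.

θ ≈ B/d = (1.496 × 10^8) / (2.344 × 10^14) = 6.3823 × 10^-7 rad.
In arcseconds: 6.3823 × 10^-7 × 206265 = 0.13164″.

0.132 arcsec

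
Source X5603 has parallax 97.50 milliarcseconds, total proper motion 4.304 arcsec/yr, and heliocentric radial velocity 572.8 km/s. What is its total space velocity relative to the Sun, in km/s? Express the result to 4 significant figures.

609.8 km/s

d = 1/p = 1/0.09750″ = 10.256 pc.
v_t = 4.740 μ d = 4.740 × 4.304 × 10.256 = 209.23 km/s.
v = √(v_r² + v_t²) = √(572.8² + 209.23²) = √371877 = 609.82 km/s.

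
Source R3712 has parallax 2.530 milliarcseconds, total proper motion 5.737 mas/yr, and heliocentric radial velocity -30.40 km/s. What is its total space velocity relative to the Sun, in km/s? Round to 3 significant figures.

32.2 km/s

d = 1/p = 1/0.002530″ = 395.26 pc.
μ = 5.737 mas/yr = 0.005737 ″/yr.
v_t = 4.740 μ d = 4.740 × 0.005737 × 395.26 = 10.748 km/s.
v = √(v_r² + v_t²) = √((-30.40)² + 10.748²) = √1039.68 = 32.244 km/s.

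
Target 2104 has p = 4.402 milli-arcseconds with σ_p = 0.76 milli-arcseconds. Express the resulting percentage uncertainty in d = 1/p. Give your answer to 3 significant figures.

For d = 1/p, |σ_d/d| = |σ_p/p|.
σ_p/p = 0.76 / 4.402 = 0.17265 = 17.265%.

17.3%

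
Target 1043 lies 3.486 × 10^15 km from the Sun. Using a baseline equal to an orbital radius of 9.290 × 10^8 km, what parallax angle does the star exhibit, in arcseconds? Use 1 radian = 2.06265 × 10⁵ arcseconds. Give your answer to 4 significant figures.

0.05497 arcsec

θ ≈ B/d = (9.290 × 10^8) / (3.486 × 10^15) = 2.6649 × 10^-7 rad.
In arcseconds: 2.6649 × 10^-7 × 206265 = 0.054968″.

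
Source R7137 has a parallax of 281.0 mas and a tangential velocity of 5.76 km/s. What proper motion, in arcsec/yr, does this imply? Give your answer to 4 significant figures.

d = 1/p = 1/0.2810″ = 3.5587 pc.
μ = v_t / (4.74 d) = 5.76 / (4.74 × 3.5587) = 5.76 / 16.868 = 0.34147 ″/yr.

0.3415 arcsec/yr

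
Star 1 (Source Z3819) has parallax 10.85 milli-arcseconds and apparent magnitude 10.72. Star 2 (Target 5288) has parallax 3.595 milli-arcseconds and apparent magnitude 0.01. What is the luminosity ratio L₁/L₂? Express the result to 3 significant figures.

d₁ = 1/p₁ = 1/0.01085″ = 92.166 pc; d₂ = 1/p₂ = 1/0.003595″ = 278.16 pc.
M₁ = m₁ − 5 log₁₀ d₁ + 5 = 10.72 − 9.8229 + 5 = 5.8971.
M₂ = 0.01 − 12.2215 + 5 = -7.2115.
L₁/L₂ = 10^(0.4(M₂ − M₁)) = 10^(0.4 × (-13.1086)) = 10^(-5.24344) = 0.000005709.

L₁/L₂ = 5.71 × 10^-6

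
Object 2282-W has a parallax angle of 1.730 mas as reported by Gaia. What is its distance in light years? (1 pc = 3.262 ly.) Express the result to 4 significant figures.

p = 1.730 mas = 0.001730 arcsec.
d = 1/p = 1/0.001730 = 578.03 pc.
In light-years: 578.03 × 3.262 = 1885.5 ly.

1886 light years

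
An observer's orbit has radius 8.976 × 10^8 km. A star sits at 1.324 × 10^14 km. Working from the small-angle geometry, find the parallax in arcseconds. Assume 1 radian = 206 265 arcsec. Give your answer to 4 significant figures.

θ ≈ B/d = (8.976 × 10^8) / (1.324 × 10^14) = 6.7795 × 10^-6 rad.
In arcseconds: 6.7795 × 10^-6 × 206265 = 1.3984″.

1.398 arcsec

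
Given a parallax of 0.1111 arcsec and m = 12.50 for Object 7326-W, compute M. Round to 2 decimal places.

M = 12.73

d = 1/p = 1/0.1111″ = 9.0009 pc.
m − M = 5 log₁₀(9.0009) − 5 = 4.7714 − 5 = -0.2286.
M = m − (m − M) = 12.50 − (-0.2286) = 12.73.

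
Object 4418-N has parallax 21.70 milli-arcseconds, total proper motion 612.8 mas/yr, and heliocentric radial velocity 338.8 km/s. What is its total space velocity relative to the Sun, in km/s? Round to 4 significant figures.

364.3 km/s

d = 1/p = 1/0.02170″ = 46.083 pc.
μ = 612.8 mas/yr = 0.6128 ″/yr.
v_t = 4.740 μ d = 4.740 × 0.6128 × 46.083 = 133.86 km/s.
v = √(v_r² + v_t²) = √(338.8² + 133.86²) = √132704 = 364.29 km/s.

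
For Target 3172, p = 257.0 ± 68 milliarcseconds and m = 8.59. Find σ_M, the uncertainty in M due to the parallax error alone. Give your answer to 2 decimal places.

M = m − 5 log₁₀ d + 5 = m + 5 log₁₀ p + 5, so ∂M/∂p = 5/(p ln 10).
σ_M = (5/ln 10) · (σ_p/p) = 2.1715 × 68/257.0 = 2.1715 × 0.26459 = 0.57456.

σ_M = 0.57 mag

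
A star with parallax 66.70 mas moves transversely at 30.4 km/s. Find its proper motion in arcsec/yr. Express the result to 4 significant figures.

0.4278 arcsec/yr

d = 1/p = 1/0.06670″ = 14.993 pc.
μ = v_t / (4.74 d) = 30.4 / (4.74 × 14.993) = 30.4 / 71.067 = 0.42777 ″/yr.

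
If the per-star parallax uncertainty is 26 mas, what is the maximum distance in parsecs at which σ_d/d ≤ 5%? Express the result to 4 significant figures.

σ_d/d = σ_p/p, so the condition is σ_p/p ≤ 0.05, i.e. p ≥ σ_p/0.05.
p_min = 26/0.05 = 520 mas = 0.52 arcsec.
d_max = 1/p_min = 1/0.52 = 1.9231 pc.

1.923 pc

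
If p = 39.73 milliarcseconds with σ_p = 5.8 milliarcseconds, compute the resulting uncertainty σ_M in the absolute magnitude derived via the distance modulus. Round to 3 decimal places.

M = m − 5 log₁₀ d + 5 = m + 5 log₁₀ p + 5, so ∂M/∂p = 5/(p ln 10).
σ_M = (5/ln 10) · (σ_p/p) = 2.1715 × 5.8/39.73 = 2.1715 × 0.14599 = 0.31702.

σ_M = 0.317 mag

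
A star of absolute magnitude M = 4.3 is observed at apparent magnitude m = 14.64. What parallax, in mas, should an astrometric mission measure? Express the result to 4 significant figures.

0.8551 mas

m − M = 14.64 − 4.3 = 10.34.
d = 10^((m−M)/5 + 1) = 10^3.068 = 1169.5 pc.
p = 1/d = 1/1169.5 = 0.00085507 arcsec = 0.85507 mas.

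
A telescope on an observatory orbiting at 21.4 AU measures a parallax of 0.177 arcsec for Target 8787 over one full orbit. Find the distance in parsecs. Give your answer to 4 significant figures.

120.9 pc

With baseline B (in AU) and parallax p (in arcsec), d = B/p parsecs.
d = 21.4 / 0.177 = 120.9 pc.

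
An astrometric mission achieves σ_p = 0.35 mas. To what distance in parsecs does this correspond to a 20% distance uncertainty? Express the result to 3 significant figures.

571 pc

σ_d/d = σ_p/p, so the condition is σ_p/p ≤ 0.20, i.e. p ≥ σ_p/0.20.
p_min = 0.35/0.20 = 1.75 mas = 0.00175 arcsec.
d_max = 1/p_min = 1/0.00175 = 571.43 pc.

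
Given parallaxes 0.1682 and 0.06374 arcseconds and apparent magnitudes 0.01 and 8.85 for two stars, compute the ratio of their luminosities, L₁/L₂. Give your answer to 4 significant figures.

L₁/L₂ = 493.4

d₁ = 1/p₁ = 1/0.1682″ = 5.9453 pc; d₂ = 1/p₂ = 1/0.06374″ = 15.689 pc.
M₁ = m₁ − 5 log₁₀ d₁ + 5 = 0.01 − 3.8709 + 5 = 1.1391.
M₂ = 8.85 − 5.9780 + 5 = 7.8720.
L₁/L₂ = 10^(0.4(M₂ − M₁)) = 10^(0.4 × 6.7329) = 10^2.69316 = 493.36.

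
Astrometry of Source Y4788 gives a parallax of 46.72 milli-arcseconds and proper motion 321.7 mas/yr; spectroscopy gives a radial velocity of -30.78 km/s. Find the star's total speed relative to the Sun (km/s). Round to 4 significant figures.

d = 1/p = 1/0.04672″ = 21.404 pc.
μ = 321.7 mas/yr = 0.3217 ″/yr.
v_t = 4.740 μ d = 4.740 × 0.3217 × 21.404 = 32.638 km/s.
v = √(v_r² + v_t²) = √((-30.78)² + 32.638²) = √2012.65 = 44.863 km/s.

44.86 km/s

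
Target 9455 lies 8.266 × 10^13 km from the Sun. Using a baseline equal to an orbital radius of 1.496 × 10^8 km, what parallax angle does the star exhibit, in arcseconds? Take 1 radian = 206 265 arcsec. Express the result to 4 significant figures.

θ ≈ B/d = (1.496 × 10^8) / (8.266 × 10^13) = 1.8098 × 10^-6 rad.
In arcseconds: 1.8098 × 10^-6 × 206265 = 0.3733″.

0.3733 arcsec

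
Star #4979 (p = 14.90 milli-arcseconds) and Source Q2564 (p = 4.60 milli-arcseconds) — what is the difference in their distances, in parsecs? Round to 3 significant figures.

d_A = 1/0.01490″ = 67.114 pc; d_B = 1/0.004600″ = 217.39 pc.
|d_B − d_A| = |217.39 − 67.114| = 150.28 pc.

150 pc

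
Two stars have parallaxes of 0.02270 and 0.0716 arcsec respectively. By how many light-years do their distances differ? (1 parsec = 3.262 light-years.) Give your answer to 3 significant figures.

98.1 ly

d_A = 1/0.02270″ = 44.053 pc; d_B = 1/0.07160″ = 13.966 pc.
|d_B − d_A| = |13.966 − 44.053| = 30.087 pc = 30.087 × 3.262 ly = 98.144 ly.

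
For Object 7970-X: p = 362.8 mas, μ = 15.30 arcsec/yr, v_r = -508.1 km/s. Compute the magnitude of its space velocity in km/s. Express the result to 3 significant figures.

546 km/s

d = 1/p = 1/0.3628″ = 2.7563 pc.
v_t = 4.740 μ d = 4.740 × 15.30 × 2.7563 = 199.89 km/s.
v = √(v_r² + v_t²) = √((-508.1)² + 199.89²) = √298122 = 546.01 km/s.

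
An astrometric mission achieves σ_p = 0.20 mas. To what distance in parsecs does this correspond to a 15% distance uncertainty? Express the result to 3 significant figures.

σ_d/d = σ_p/p, so the condition is σ_p/p ≤ 0.15, i.e. p ≥ σ_p/0.15.
p_min = 0.20/0.15 = 1.3333 mas = 0.0013333 arcsec.
d_max = 1/p_min = 1/0.0013333 = 750.02 pc.

750 pc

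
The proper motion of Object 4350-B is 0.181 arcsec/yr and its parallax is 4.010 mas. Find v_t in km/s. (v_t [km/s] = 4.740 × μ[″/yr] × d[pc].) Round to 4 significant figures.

d = 1/p = 1/0.004010″ = 249.38 pc.
v_t = 4.74 × μ × d = 4.74 × 0.181 × 249.38 = 213.95 km/s.

214.0 km/s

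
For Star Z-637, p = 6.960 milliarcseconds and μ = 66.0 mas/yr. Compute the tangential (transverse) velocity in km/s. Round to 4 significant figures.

44.95 km/s

d = 1/p = 1/0.006960″ = 143.68 pc.
μ = 66.0 mas/yr = 0.0660 ″/yr.
v_t = 4.74 × μ × d = 4.74 × 0.0660 × 143.68 = 44.949 km/s.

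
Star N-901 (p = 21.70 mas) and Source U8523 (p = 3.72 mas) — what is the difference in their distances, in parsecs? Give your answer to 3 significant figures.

223 pc

d_A = 1/0.02170″ = 46.083 pc; d_B = 1/0.003720″ = 268.82 pc.
|d_B − d_A| = |268.82 − 46.083| = 222.74 pc.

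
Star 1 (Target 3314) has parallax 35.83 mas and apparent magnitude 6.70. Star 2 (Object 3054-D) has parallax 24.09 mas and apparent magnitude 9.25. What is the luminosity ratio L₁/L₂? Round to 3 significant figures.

L₁/L₂ = 4.73

d₁ = 1/p₁ = 1/0.03583″ = 27.91 pc; d₂ = 1/p₂ = 1/0.02409″ = 41.511 pc.
M₁ = m₁ − 5 log₁₀ d₁ + 5 = 6.70 − 7.2288 + 5 = 4.4712.
M₂ = 9.25 − 8.0908 + 5 = 6.1592.
L₁/L₂ = 10^(0.4(M₂ − M₁)) = 10^(0.4 × 1.6880) = 10^0.67520 = 4.7337.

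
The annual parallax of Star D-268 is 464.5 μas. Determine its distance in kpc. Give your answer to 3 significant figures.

p = 464.5 μas = 0.0004645 arcsec.
d = 1/p = 1/0.0004645 = 2152.9 pc.
= 2.1529 kpc.

2.15 kpc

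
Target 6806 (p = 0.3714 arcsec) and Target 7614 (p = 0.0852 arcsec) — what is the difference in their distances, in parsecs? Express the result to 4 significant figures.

d_A = 1/0.3714″ = 2.6925 pc; d_B = 1/0.08520″ = 11.737 pc.
|d_B − d_A| = |11.737 − 2.6925| = 9.0445 pc.

9.045 pc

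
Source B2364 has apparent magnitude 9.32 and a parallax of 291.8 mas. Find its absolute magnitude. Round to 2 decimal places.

d = 1/p = 1/0.2918″ = 3.427 pc.
m − M = 5 log₁₀(3.427) − 5 = 2.6746 − 5 = -2.3254.
M = m − (m − M) = 9.32 − (-2.3254) = 11.65.

M = 11.65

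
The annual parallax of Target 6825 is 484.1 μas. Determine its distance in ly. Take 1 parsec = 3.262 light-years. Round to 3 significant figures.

p = 484.1 μas = 0.0004841 arcsec.
d = 1/p = 1/0.0004841 = 2065.7 pc.
In light-years: 2065.7 × 3.262 = 6738.3 ly.

6740 ly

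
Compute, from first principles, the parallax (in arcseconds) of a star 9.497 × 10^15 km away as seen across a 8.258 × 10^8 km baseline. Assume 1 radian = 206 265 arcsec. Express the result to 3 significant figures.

θ ≈ B/d = (8.258 × 10^8) / (9.497 × 10^15) = 8.6954 × 10^-8 rad.
In arcseconds: 8.6954 × 10^-8 × 206265 = 0.017936″.

0.0179 arcsec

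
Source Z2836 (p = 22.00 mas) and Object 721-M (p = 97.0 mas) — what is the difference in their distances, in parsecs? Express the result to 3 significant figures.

35.1 pc

d_A = 1/0.02200″ = 45.455 pc; d_B = 1/0.09700″ = 10.309 pc.
|d_B − d_A| = |10.309 − 45.455| = 35.146 pc.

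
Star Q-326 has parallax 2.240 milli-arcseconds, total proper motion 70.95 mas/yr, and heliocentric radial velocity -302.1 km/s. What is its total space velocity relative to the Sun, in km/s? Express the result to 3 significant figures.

d = 1/p = 1/0.002240″ = 446.43 pc.
μ = 70.95 mas/yr = 0.07095 ″/yr.
v_t = 4.740 μ d = 4.740 × 0.07095 × 446.43 = 150.14 km/s.
v = √(v_r² + v_t²) = √((-302.1)² + 150.14²) = √113806 = 337.35 km/s.

337 km/s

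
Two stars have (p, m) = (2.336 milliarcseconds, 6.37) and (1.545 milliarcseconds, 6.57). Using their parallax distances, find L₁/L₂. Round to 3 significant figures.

L₁/L₂ = 0.526

d₁ = 1/p₁ = 1/0.002336″ = 428.08 pc; d₂ = 1/p₂ = 1/0.001545″ = 647.25 pc.
M₁ = m₁ − 5 log₁₀ d₁ + 5 = 6.37 − 13.1576 + 5 = -1.7876.
M₂ = 6.57 − 14.0554 + 5 = -2.4854.
L₁/L₂ = 10^(0.4(M₂ − M₁)) = 10^(0.4 × (-0.6978)) = 10^(-0.27912) = 0.52587.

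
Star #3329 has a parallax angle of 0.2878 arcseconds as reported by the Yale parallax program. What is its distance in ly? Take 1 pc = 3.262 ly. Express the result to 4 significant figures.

11.33 ly

d = 1/p = 1/0.2878 = 3.4746 pc.
In light-years: 3.4746 × 3.262 = 11.334 ly.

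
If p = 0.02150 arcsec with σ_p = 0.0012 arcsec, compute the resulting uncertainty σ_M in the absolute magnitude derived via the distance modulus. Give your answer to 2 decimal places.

M = m − 5 log₁₀ d + 5 = m + 5 log₁₀ p + 5, so ∂M/∂p = 5/(p ln 10).
σ_M = (5/ln 10) · (σ_p/p) = 2.1715 × 0.0012/0.02150 = 2.1715 × 0.055814 = 0.1212.

σ_M = 0.12 mag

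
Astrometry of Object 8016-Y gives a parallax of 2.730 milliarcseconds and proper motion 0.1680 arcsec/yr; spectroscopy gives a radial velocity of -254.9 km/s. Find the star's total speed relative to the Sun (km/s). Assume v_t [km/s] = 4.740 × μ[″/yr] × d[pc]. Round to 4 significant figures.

387.4 km/s

d = 1/p = 1/0.002730″ = 366.3 pc.
v_t = 4.740 μ d = 4.740 × 0.1680 × 366.3 = 291.69 km/s.
v = √(v_r² + v_t²) = √((-254.9)² + 291.69²) = √150057 = 387.37 km/s.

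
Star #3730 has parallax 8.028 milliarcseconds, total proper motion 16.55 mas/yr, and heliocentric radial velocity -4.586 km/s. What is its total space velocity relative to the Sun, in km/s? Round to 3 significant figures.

10.8 km/s

d = 1/p = 1/0.008028″ = 124.56 pc.
μ = 16.55 mas/yr = 0.01655 ″/yr.
v_t = 4.740 μ d = 4.740 × 0.01655 × 124.56 = 9.7714 km/s.
v = √(v_r² + v_t²) = √((-4.586)² + 9.7714²) = √116.512 = 10.794 km/s.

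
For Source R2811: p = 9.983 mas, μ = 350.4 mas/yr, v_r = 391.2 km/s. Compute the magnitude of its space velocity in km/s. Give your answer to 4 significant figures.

425.1 km/s

d = 1/p = 1/0.009983″ = 100.17 pc.
μ = 350.4 mas/yr = 0.3504 ″/yr.
v_t = 4.740 μ d = 4.740 × 0.3504 × 100.17 = 166.37 km/s.
v = √(v_r² + v_t²) = √(391.2² + 166.37²) = √180716 = 425.11 km/s.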